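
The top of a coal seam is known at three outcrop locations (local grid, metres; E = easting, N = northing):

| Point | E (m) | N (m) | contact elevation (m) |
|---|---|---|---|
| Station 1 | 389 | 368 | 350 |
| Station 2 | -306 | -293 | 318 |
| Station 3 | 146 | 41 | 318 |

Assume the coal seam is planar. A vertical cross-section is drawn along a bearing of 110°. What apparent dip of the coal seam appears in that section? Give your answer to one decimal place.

12.7°

Two edge vectors: Station 1→Station 2 = (-695, -661, -32), Station 1→Station 3 = (-243, -327, -32).
Normal n = (Station 1→Station 2) × (Station 1→Station 3) = (10688, -14464, 66642).
So ∂z/∂E = −n_x/n_z = −0.16038 and ∂z/∂N = −n_y/n_z = 0.21704.
Unit vector along 110° is (sin 110°, cos 110°) = (0.9397, -0.3420).
Slope in that direction = a·(0.9397) + b·(-0.3420) = −0.22494.
Apparent dip = arctan|0.22494| = 12.7° (true dip is 15.1°, so apparent ≤ true as expected).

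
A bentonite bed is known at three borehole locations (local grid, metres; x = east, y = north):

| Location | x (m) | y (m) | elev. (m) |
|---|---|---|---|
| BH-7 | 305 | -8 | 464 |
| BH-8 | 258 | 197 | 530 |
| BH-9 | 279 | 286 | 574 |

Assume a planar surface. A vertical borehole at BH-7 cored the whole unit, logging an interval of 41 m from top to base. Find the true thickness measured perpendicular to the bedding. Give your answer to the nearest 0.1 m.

35.9 m

Two edge vectors: BH-7→BH-8 = (-47, 205, 66), BH-7→BH-9 = (-26, 294, 110).
Normal n = (BH-7→BH-8) × (BH-7→BH-9) = (3146, 3454, -8488).
So ∂z/∂x = −n_x/n_z = 0.37064 and ∂z/∂y = −n_y/n_z = 0.40693.
|∇z| = √(a²+b²) = 0.55042, so dip δ = arctan(0.55042) = 28.83°.
True thickness = vertical thickness × cos δ = 41 × cos 28.83° = 35.9 m.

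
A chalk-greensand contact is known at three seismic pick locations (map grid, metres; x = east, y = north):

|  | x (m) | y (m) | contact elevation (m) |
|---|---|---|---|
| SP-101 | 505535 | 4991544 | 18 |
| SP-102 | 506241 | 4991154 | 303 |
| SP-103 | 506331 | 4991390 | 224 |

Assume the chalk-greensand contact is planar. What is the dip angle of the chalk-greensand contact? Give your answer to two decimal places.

23.86°

Let the plane be z = a·x + b·y + c.
SP-102−SP-101: 706a − 390b = 285;  SP-103−SP-101: 796a − 154b = 206.
Solving gives a = 0.18070, b = −0.40366.
Gradient magnitude |∇z| = √(a² + b²) = √(0.03265 + 0.16294) = 0.44226.
True dip = arctan(0.44226) = 23.86°, dipping toward NNW (azimuth ≈ 336°).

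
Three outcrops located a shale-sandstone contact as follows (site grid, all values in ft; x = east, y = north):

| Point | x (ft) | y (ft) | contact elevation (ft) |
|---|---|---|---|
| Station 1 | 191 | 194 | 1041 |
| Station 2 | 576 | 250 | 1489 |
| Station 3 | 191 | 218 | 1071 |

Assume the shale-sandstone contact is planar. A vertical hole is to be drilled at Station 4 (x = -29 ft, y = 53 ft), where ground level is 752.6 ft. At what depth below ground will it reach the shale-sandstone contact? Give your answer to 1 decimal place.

Two edge vectors: Station 1→Station 2 = (385, 56, 448), Station 1→Station 3 = (0, 24, 30).
Normal n = (Station 1→Station 2) × (Station 1→Station 3) = (-9072, -11550, 9240).
So ∂z/∂x = −n_x/n_z = 0.98182 and ∂z/∂y = −n_y/n_z = 1.25000.
Intercept c from Station 1: 1041 − 187.53 − 242.50 = 610.97.
At (-29, 53): z_contact = −28.47 + 66.25 + 610.97 = 648.75 ft.
Depth below ground = 752.6 − 648.75 = 103.9 ft.

103.9 ft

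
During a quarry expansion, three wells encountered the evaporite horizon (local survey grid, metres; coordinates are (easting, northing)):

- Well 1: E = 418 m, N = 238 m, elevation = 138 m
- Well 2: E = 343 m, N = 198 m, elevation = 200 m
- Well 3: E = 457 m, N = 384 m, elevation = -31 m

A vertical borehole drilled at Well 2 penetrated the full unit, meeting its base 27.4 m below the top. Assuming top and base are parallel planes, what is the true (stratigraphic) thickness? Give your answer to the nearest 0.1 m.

18.3 m

Two edge vectors: Well 1→Well 2 = (-75, -40, 62), Well 1→Well 3 = (39, 146, -169).
Normal n = (Well 1→Well 2) × (Well 1→Well 3) = (-2292, -10257, -9390).
So ∂z/∂E = −n_x/n_z = −0.24409 and ∂z/∂N = −n_y/n_z = −1.09233.
|∇z| = √(a²+b²) = 1.11927, so dip δ = arctan(1.11927) = 48.22°.
True thickness = vertical thickness × cos δ = 27.4 × cos 48.22° = 18.3 m.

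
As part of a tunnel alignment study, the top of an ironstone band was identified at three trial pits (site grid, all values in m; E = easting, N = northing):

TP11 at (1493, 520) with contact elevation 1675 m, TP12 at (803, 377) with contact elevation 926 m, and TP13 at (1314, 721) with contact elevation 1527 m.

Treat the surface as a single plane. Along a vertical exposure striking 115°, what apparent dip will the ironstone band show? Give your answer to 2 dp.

Let the plane be z = a·E + b·N + c.
TP12−TP11: −690a − 143b = −749;  TP13−TP11: −179a + 201b = −148.
Solving gives a = 1.04520, b = 0.19448.
Unit vector along 115° is (sin 115°, cos 115°) = (0.9063, -0.4226).
Slope in that direction = a·(0.9063) + b·(-0.4226) = 0.86508.
Apparent dip = arctan|0.86508| = 40.86° (true dip is 46.8°, so apparent ≤ true as expected).

40.86°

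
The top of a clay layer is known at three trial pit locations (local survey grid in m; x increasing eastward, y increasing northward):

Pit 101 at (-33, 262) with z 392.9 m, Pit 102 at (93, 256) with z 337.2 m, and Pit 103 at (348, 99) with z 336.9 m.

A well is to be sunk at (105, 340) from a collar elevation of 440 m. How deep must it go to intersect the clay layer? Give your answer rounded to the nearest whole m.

Two edge vectors: Pit 101→Pit 102 = (126, -6, -55.7), Pit 101→Pit 103 = (381, -163, -56).
Normal n = (Pit 101→Pit 102) × (Pit 101→Pit 103) = (-8743.1, -14165.7, -18252).
So ∂z/∂x = −n_x/n_z = −0.47902 and ∂z/∂y = −n_y/n_z = −0.77612.
Intercept c from Pit 101: 392.9 − 15.81 + 203.34 = 580.44.
At (105, 340): z_contact = −50.3 − 263.9 + 580.44 = 266.3 m.
Depth below ground = 440 − 266.3 = 174 m.

174 m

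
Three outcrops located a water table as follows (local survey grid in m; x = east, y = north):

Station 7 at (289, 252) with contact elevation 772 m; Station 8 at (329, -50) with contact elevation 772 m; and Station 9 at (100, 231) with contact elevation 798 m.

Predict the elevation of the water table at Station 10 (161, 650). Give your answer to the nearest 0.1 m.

782.2 m

Let the plane be z = a·x + b·y + c.
Station 8−Station 7: 40a − 302b = 0;  Station 9−Station 7: −189a − 21b = 26.
Solving gives a = −0.13557, b = −0.01796.
Then c = 772 − a·289 − b·252 = 815.71.
At (161, 650): z = −21.8 − 11.7 + 815.71 = 782.2 m.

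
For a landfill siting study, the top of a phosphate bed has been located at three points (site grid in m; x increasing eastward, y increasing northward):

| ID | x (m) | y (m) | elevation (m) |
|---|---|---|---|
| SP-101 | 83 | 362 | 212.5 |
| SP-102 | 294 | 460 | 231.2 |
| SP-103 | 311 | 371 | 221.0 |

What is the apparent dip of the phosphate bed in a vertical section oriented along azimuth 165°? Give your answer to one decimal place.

Two edge vectors: SP-101→SP-102 = (211, 98, 18.7), SP-101→SP-103 = (228, 9, 8.5).
Normal n = (SP-101→SP-102) × (SP-101→SP-103) = (664.7, 2470.1, -20445).
So ∂z/∂x = −n_x/n_z = 0.03251 and ∂z/∂y = −n_y/n_z = 0.12082.
Unit vector along 165° is (sin 165°, cos 165°) = (0.2588, -0.9659).
Slope in that direction = a·(0.2588) + b·(-0.9659) = −0.10829.
Apparent dip = arctan|0.10829| = 6.2° (true dip is 7.1°, so apparent ≤ true as expected).

6.2°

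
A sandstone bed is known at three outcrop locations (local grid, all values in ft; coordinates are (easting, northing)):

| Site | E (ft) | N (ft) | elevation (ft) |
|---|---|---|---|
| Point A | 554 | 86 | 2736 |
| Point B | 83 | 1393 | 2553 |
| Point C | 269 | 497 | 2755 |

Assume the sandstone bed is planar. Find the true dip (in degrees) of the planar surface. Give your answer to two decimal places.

Two edge vectors: Point A→Point B = (-471, 1307, -183), Point A→Point C = (-285, 411, 19).
Normal n = (Point A→Point B) × (Point A→Point C) = (100046, 61104, 178914).
So ∂z/∂E = −n_x/n_z = −0.55918 and ∂z/∂N = −n_y/n_z = −0.34153.
Gradient magnitude |∇z| = √(a² + b²) = √(0.31269 + 0.11664) = 0.65523.
True dip = arctan(0.65523) = 33.23°, dipping toward ENE (azimuth ≈ 059°).

33.23°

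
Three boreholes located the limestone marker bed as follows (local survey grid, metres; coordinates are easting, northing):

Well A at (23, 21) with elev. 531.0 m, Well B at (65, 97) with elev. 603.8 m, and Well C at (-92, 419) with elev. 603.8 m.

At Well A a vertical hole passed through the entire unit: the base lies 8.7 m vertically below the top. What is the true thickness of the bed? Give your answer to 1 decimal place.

6.1 m

Two edge vectors: Well A→Well B = (42, 76, 72.8), Well A→Well C = (-115, 398, 72.8).
Normal n = (Well A→Well B) × (Well A→Well C) = (-23441.6, -11429.6, 25456).
So ∂z/∂easting = −n_x/n_z = 0.92087 and ∂z/∂northing = −n_y/n_z = 0.44899.
|∇z| = √(a²+b²) = 1.02450, so dip δ = arctan(1.02450) = 45.69°.
True thickness = vertical thickness × cos δ = 8.7 × cos 45.69° = 6.1 m.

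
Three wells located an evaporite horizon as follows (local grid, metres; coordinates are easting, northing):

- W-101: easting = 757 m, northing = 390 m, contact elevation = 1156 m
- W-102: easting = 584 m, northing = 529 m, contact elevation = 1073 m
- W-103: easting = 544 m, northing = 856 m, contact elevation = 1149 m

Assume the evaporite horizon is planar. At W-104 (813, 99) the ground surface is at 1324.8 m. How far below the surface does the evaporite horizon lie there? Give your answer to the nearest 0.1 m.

221.4 m

Two edge vectors: W-101→W-102 = (-173, 139, -83), W-101→W-103 = (-213, 466, -7).
Normal n = (W-101→W-102) × (W-101→W-103) = (37705, 16468, -51011).
So ∂z/∂easting = −n_x/n_z = 0.73915 and ∂z/∂northing = −n_y/n_z = 0.32283.
Intercept c from W-101: 1156 − 559.54 − 125.90 = 470.56.
At (813, 99): z_contact = 600.93 + 31.96 + 470.56 = 1103.45 m.
Depth below ground = 1324.8 − 1103.45 = 221.4 m.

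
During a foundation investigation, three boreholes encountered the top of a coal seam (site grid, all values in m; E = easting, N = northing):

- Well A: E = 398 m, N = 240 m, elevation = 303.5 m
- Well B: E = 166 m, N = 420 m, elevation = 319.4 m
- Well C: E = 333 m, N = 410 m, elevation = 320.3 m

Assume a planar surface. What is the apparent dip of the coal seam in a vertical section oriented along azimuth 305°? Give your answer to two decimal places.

Two edge vectors: Well A→Well B = (-232, 180, 15.9), Well A→Well C = (-65, 170, 16.8).
Normal n = (Well A→Well B) × (Well A→Well C) = (321, 2864.1, -27740).
So ∂z/∂E = −n_x/n_z = 0.01157 and ∂z/∂N = −n_y/n_z = 0.10325.
Unit vector along 305° is (sin 305°, cos 305°) = (-0.8192, 0.5736).
Slope in that direction = a·(-0.8192) + b·(0.5736) = 0.04974.
Apparent dip = arctan|0.04974| = 2.85° (true dip is 5.9°, so apparent ≤ true as expected).

2.85°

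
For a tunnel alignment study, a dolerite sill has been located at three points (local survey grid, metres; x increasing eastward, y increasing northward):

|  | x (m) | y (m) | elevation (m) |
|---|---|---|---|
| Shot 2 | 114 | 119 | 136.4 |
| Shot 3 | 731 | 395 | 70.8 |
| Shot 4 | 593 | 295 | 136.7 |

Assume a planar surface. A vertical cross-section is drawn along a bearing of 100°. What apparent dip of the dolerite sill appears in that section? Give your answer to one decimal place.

35.7°

Two edge vectors: Shot 2→Shot 3 = (617, 276, -65.6), Shot 2→Shot 4 = (479, 176, 0.3).
Normal n = (Shot 2→Shot 3) × (Shot 2→Shot 4) = (11628.4, -31607.5, -23612).
So ∂z/∂x = −n_x/n_z = 0.49248 and ∂z/∂y = −n_y/n_z = −1.33862.
Unit vector along 100° is (sin 100°, cos 100°) = (0.9848, -0.1736).
Slope in that direction = a·(0.9848) + b·(-0.1736) = 0.71745.
Apparent dip = arctan|0.71745| = 35.7° (true dip is 55.0°, so apparent ≤ true as expected).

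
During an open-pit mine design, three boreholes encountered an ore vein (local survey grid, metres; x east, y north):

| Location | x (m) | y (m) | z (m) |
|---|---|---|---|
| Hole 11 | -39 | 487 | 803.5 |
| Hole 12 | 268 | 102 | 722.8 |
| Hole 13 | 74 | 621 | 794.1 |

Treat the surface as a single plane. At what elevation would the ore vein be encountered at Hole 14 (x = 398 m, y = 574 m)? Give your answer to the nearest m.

735 m

Two edge vectors: Hole 11→Hole 12 = (307, -385, -80.7), Hole 11→Hole 13 = (113, 134, -9.4).
Normal n = (Hole 11→Hole 12) × (Hole 11→Hole 13) = (14432.8, -6233.3, 84643).
So ∂z/∂x = −n_x/n_z = −0.17051 and ∂z/∂y = −n_y/n_z = 0.07364.
Intercept c from Hole 11: 803.5 − 6.65 − 35.86 = 760.99.
At (398, 574): z = −67.9 + 42.3 + 760.99 = 735.4 m.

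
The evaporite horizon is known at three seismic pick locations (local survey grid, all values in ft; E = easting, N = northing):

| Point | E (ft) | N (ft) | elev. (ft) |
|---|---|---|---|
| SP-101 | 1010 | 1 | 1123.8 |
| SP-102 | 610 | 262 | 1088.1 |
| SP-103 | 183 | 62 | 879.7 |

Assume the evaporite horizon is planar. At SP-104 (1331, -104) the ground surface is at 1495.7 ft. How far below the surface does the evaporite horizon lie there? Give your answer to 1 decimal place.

306.1 ft

Two edge vectors: SP-101→SP-102 = (-400, 261, -35.7), SP-101→SP-103 = (-827, 61, -244.1).
Normal n = (SP-101→SP-102) × (SP-101→SP-103) = (-61532.4, -68116.1, 191447).
So ∂z/∂E = −n_x/n_z = 0.321407 and ∂z/∂N = −n_y/n_z = 0.355796.
Intercept c from SP-101: 1123.8 − 324.62 − 0.36 = 798.82.
At (1331, -104): z_contact = 427.79 − 37.00 + 798.82 = 1189.61 ft.
Depth below ground = 1495.7 − 1189.61 = 306.1 ft.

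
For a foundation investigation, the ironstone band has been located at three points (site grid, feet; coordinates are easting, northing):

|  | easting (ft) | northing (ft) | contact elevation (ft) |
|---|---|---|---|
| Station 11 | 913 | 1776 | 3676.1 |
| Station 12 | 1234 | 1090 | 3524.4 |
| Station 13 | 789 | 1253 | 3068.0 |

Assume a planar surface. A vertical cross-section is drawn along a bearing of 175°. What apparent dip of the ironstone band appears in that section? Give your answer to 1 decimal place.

Let the plane be z = a·easting + b·northing + c.
Station 12−Station 11: 321a − 686b = −151.7;  Station 13−Station 11: −124a − 523b = −608.1.
Solving gives a = 1.33553, b = 0.84607.
Unit vector along 175° is (sin 175°, cos 175°) = (0.0872, -0.9962).
Slope in that direction = a·(0.0872) + b·(-0.9962) = −0.72645.
Apparent dip = arctan|0.72645| = 36.0° (true dip is 57.7°, so apparent ≤ true as expected).

36.0°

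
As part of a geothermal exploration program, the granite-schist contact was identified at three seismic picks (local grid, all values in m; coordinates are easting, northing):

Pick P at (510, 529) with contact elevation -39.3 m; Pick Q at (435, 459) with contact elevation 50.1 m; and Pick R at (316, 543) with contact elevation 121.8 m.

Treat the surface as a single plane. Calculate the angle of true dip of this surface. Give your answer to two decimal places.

42.89°

Two edge vectors: Pick P→Pick Q = (-75, -70, 89.4), Pick P→Pick R = (-194, 14, 161.1).
Normal n = (Pick P→Pick Q) × (Pick P→Pick R) = (-12528.6, -5261.1, -14630).
So ∂z/∂easting = −n_x/n_z = −0.85636 and ∂z/∂northing = −n_y/n_z = −0.35961.
Gradient magnitude |∇z| = √(a² + b²) = √(0.73336 + 0.12932) = 0.92880.
True dip = arctan(0.92880) = 42.89°, dipping toward ENE (azimuth ≈ 067°).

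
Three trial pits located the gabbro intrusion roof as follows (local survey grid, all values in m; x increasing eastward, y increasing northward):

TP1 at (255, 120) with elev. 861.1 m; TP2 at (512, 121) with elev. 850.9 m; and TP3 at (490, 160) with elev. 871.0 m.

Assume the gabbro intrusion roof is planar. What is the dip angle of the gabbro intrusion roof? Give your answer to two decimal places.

Let the plane be z = a·x + b·y + c.
TP2−TP1: 257a + 1b = −10.2;  TP3−TP1: 235a + 40b = 9.9.
Solving gives a = −0.04160, b = 0.49192.
Gradient magnitude |∇z| = √(a² + b²) = √(0.00173 + 0.24198) = 0.49367.
True dip = arctan(0.49367) = 26.27°, dipping toward S (azimuth ≈ 175°).

26.27°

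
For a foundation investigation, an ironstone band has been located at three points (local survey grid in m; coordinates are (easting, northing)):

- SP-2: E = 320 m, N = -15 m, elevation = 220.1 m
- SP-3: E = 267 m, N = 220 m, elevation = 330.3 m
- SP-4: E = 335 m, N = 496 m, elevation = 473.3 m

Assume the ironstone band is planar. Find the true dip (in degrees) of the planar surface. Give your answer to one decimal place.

Two edge vectors: SP-2→SP-3 = (-53, 235, 110.2), SP-2→SP-4 = (15, 511, 253.2).
Normal n = (SP-2→SP-3) × (SP-2→SP-4) = (3189.8, 15072.6, -30608).
So ∂z/∂E = −n_x/n_z = 0.10421 and ∂z/∂N = −n_y/n_z = 0.49244.
Gradient magnitude |∇z| = √(a² + b²) = √(0.01086 + 0.24250) = 0.50335.
True dip = arctan(0.50335) = 26.7°, dipping toward SSW (azimuth ≈ 192°).

26.7°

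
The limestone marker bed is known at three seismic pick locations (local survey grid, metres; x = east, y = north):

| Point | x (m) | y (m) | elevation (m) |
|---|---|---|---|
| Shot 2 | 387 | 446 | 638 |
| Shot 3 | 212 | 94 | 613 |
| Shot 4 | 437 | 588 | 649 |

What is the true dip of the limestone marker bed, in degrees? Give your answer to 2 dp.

Two edge vectors: Shot 2→Shot 3 = (-175, -352, -25), Shot 2→Shot 4 = (50, 142, 11).
Normal n = (Shot 2→Shot 3) × (Shot 2→Shot 4) = (-322, 675, -7250).
So ∂z/∂x = −n_x/n_z = −0.04441 and ∂z/∂y = −n_y/n_z = 0.09310.
Gradient magnitude |∇z| = √(a² + b²) = √(0.00197 + 0.00867) = 0.10315.
True dip = arctan(0.10315) = 5.89°, dipping toward SSE (azimuth ≈ 154°).

5.89°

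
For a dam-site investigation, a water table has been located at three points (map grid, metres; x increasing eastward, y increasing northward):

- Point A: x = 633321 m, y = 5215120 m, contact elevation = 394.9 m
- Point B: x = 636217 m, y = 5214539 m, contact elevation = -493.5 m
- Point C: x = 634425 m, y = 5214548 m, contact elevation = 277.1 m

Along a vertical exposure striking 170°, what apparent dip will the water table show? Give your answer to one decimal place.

Let the plane be z = a·x + b·y + c.
Point B−Point A: 2896a − 581b = −888.4;  Point C−Point A: 1104a − 572b = −117.8.
Solving gives a = −0.43319, b = −0.63014.
Unit vector along 170° is (sin 170°, cos 170°) = (0.1736, -0.9848).
Slope in that direction = a·(0.1736) + b·(-0.9848) = 0.54534.
Apparent dip = arctan|0.54534| = 28.6° (true dip is 37.4°, so apparent ≤ true as expected).

28.6°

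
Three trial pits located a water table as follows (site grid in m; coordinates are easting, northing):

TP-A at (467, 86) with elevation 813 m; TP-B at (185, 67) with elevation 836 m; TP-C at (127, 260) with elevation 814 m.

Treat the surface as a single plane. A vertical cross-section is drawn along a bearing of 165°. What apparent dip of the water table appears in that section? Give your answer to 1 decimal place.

Let the plane be z = a·easting + b·northing + c.
TP-B−TP-A: −282a − 19b = 23;  TP-C−TP-A: −340a + 174b = 1.
Solving gives a = −0.07241, b = −0.13575.
Unit vector along 165° is (sin 165°, cos 165°) = (0.2588, -0.9659).
Slope in that direction = a·(0.2588) + b·(-0.9659) = 0.11238.
Apparent dip = arctan|0.11238| = 6.4° (true dip is 8.7°, so apparent ≤ true as expected).

6.4°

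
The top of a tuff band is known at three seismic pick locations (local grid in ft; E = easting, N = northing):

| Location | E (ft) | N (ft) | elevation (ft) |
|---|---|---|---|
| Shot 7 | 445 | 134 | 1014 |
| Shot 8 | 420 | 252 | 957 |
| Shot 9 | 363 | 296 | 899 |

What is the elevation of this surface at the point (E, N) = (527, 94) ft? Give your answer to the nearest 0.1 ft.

Two edge vectors: Shot 7→Shot 8 = (-25, 118, -57), Shot 7→Shot 9 = (-82, 162, -115).
Normal n = (Shot 7→Shot 8) × (Shot 7→Shot 9) = (-4336, 1799, 5626).
So ∂z/∂E = −n_x/n_z = 0.77071 and ∂z/∂N = −n_y/n_z = −0.31977.
Intercept c from Shot 7: 1014 − 342.96 + 42.85 = 713.88.
At (527, 94): z = 406.2 − 30.1 + 713.88 = 1090.0 ft.

1090.0 ft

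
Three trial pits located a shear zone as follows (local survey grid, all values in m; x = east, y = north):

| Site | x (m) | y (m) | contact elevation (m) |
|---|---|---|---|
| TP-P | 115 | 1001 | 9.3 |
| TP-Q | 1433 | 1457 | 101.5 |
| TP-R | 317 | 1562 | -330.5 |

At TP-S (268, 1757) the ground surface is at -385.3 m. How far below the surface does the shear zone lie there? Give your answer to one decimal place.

Two edge vectors: TP-P→TP-Q = (1318, 456, 92.2), TP-P→TP-R = (202, 561, -339.8).
Normal n = (TP-P→TP-Q) × (TP-P→TP-R) = (-206673, 466480.8, 647286).
So ∂z/∂x = −n_x/n_z = 0.319292 and ∂z/∂y = −n_y/n_z = −0.720672.
Intercept c from TP-P: 9.3 − 36.72 + 721.39 = 693.97.
At (268, 1757): z_contact = 85.57 − 1266.22 + 693.97 = -486.68 m.
Depth below ground = -385.3 − (-486.68) = 101.4 m.

101.4 m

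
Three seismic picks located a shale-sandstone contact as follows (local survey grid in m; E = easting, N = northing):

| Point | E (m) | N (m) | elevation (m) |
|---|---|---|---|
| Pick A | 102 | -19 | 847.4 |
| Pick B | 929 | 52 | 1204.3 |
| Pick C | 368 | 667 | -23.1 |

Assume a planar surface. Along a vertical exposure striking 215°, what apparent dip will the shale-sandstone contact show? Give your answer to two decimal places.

Let the plane be z = a·E + b·N + c.
Pick B−Pick A: 827a + 71b = 356.9;  Pick C−Pick A: 266a + 686b = −870.5.
Solving gives a = 0.55912, b = −1.48575.
Unit vector along 215° is (sin 215°, cos 215°) = (-0.5736, -0.8192).
Slope in that direction = a·(-0.5736) + b·(-0.8192) = 0.89636.
Apparent dip = arctan|0.89636| = 41.87° (true dip is 57.8°, so apparent ≤ true as expected).

41.87°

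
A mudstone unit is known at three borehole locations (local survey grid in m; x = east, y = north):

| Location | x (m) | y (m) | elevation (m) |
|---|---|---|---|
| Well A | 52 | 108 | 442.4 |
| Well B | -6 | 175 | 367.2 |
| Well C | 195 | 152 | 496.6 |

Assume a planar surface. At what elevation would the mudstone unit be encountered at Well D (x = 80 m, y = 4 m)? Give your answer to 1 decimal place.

523.6 m

Let the plane be z = a·x + b·y + c.
Well B−Well A: −58a + 67b = −75.2;  Well C−Well A: 143a + 44b = 54.2.
Solving gives a = 0.57201, b = −0.62722.
Then c = 442.4 − a·52 − b·108 = 480.39.
At (80, 4): z = 45.8 − 2.5 + 480.39 = 523.6 m.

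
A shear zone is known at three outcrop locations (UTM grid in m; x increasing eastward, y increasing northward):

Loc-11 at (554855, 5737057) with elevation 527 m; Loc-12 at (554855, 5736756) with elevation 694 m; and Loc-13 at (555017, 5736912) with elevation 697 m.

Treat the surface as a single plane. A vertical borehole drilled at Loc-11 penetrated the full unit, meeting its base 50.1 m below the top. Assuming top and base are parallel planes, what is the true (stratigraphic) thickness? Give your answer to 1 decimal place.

Two edge vectors: Loc-11→Loc-12 = (0, -301, 167), Loc-11→Loc-13 = (162, -145, 170).
Normal n = (Loc-11→Loc-12) × (Loc-11→Loc-13) = (-26955, 27054, 48762).
So ∂z/∂x = −n_x/n_z = 0.55279 and ∂z/∂y = −n_y/n_z = −0.55482.
|∇z| = √(a²+b²) = 0.78320, so dip δ = arctan(0.78320) = 38.07°.
True thickness = vertical thickness × cos δ = 50.1 × cos 38.07° = 39.4 m.

39.4 m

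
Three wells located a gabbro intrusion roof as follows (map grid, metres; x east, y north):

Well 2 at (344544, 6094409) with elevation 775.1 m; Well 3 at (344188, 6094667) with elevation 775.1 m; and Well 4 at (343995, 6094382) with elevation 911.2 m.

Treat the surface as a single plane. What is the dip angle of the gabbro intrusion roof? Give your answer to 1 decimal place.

21.6°

Two edge vectors: Well 2→Well 3 = (-356, 258, 0), Well 2→Well 4 = (-549, -27, 136.1).
Normal n = (Well 2→Well 3) × (Well 2→Well 4) = (35113.8, 48451.6, 151254).
So ∂z/∂x = −n_x/n_z = −0.23215 and ∂z/∂y = −n_y/n_z = −0.32033.
Gradient magnitude |∇z| = √(a² + b²) = √(0.05389 + 0.10261) = 0.39561.
True dip = arctan(0.39561) = 21.6°, dipping toward NE (azimuth ≈ 036°).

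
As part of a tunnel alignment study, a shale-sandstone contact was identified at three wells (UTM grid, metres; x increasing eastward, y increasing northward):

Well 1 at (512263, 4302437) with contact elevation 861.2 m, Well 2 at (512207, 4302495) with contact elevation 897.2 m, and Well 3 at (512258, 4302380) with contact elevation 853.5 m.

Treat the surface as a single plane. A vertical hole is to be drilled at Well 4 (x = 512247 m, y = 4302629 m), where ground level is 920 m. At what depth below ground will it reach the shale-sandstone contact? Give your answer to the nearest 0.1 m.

17.7 m

Let the plane be z = a·x + b·y + c.
Well 2−Well 1: −56a + 58b = 36;  Well 3−Well 1: −5a − 57b = −7.7.
Solving gives a = −0.461056864, b = 0.175531304.
Then c = 861.2 − a·512263 − b·4302437 = −518168.80.
At (512247, 4302629): z_contact = −236175.00 + 755246.08 − 518168.80 = 902.28 m.
Depth below ground = 920 − 902.28 = 17.7 m.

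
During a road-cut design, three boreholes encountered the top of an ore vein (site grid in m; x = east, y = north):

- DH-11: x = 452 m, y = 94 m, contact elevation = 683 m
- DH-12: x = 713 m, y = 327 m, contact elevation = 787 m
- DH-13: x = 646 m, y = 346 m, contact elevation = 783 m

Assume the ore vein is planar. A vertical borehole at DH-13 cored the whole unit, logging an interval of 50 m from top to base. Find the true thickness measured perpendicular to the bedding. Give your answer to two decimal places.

Let the plane be z = a·x + b·y + c.
DH-12−DH-11: 261a + 233b = 104;  DH-13−DH-11: 194a + 252b = 100.
Solving gives a = 0.14137, b = 0.28799.
|∇z| = √(a²+b²) = 0.32082, so dip δ = arctan(0.32082) = 17.79°.
True thickness = vertical thickness × cos δ = 50 × cos 17.79° = 47.61 m.

47.61 m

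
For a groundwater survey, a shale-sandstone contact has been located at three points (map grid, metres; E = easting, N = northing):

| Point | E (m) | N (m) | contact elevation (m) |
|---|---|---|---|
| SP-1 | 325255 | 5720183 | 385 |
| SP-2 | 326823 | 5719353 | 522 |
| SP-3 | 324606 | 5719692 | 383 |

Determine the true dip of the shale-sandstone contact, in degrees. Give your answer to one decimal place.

Two edge vectors: SP-1→SP-2 = (1568, -830, 137), SP-1→SP-3 = (-649, -491, -2).
Normal n = (SP-1→SP-2) × (SP-1→SP-3) = (68927, -85777, -1308558).
So ∂z/∂E = −n_x/n_z = 0.05267 and ∂z/∂N = −n_y/n_z = −0.06555.
Gradient magnitude |∇z| = √(a² + b²) = √(0.00277 + 0.00430) = 0.08409.
True dip = arctan(0.08409) = 4.8°, dipping toward NW (azimuth ≈ 321°).

4.8°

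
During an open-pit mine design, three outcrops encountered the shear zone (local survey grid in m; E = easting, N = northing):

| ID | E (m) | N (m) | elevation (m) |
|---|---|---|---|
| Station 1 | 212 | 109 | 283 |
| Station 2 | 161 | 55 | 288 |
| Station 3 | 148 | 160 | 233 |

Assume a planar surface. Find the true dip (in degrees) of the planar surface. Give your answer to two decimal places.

Two edge vectors: Station 1→Station 2 = (-51, -54, 5), Station 1→Station 3 = (-64, 51, -50).
Normal n = (Station 1→Station 2) × (Station 1→Station 3) = (2445, -2870, -6057).
So ∂z/∂E = −n_x/n_z = 0.40367 and ∂z/∂N = −n_y/n_z = −0.47383.
Gradient magnitude |∇z| = √(a² + b²) = √(0.16295 + 0.22452) = 0.62246.
True dip = arctan(0.62246) = 31.90°, dipping toward NW (azimuth ≈ 320°).

31.90°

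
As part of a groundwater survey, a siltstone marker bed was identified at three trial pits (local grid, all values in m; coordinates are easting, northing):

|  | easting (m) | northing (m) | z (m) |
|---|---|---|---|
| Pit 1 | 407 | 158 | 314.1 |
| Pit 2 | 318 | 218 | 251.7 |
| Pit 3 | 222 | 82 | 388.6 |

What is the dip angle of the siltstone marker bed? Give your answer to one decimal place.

Two edge vectors: Pit 1→Pit 2 = (-89, 60, -62.4), Pit 1→Pit 3 = (-185, -76, 74.5).
Normal n = (Pit 1→Pit 2) × (Pit 1→Pit 3) = (-272.4, 18174.5, 17864).
So ∂z/∂easting = −n_x/n_z = 0.01525 and ∂z/∂northing = −n_y/n_z = −1.01738.
Gradient magnitude |∇z| = √(a² + b²) = √(0.00023 + 1.03506) = 1.01750.
True dip = arctan(1.01750) = 45.5°, dipping toward N (azimuth ≈ 359°).

45.5°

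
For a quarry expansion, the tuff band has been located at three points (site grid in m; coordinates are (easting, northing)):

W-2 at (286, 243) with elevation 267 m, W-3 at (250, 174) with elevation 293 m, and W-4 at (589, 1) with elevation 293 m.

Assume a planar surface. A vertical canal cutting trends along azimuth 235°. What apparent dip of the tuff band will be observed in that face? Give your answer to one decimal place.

16.4°

Let the plane be z = a·E + b·N + c.
W-3−W-2: −36a − 69b = 26;  W-4−W-2: 303a − 242b = 26.
Solving gives a = −0.15186, b = −0.29758.
Unit vector along 235° is (sin 235°, cos 235°) = (-0.8192, -0.5736).
Slope in that direction = a·(-0.8192) + b·(-0.5736) = 0.29508.
Apparent dip = arctan|0.29508| = 16.4° (true dip is 18.5°, so apparent ≤ true as expected).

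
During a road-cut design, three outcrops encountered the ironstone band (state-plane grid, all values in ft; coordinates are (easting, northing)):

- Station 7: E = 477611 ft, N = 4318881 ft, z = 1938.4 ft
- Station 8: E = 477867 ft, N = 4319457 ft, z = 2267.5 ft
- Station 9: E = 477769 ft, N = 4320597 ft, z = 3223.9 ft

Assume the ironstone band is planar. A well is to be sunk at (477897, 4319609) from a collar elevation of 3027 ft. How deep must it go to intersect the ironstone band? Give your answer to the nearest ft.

654 ft

Let the plane be z = a·E + b·N + c.
Station 8−Station 7: 256a + 576b = 329.1;  Station 9−Station 7: 158a + 1716b = 1285.5.
Solving gives a = −0.50450317, b = 0.79557780.
Then c = 1938.4 − a·477611 − b·4318881 = −3193111.17.
At (477897, 4319609): z_contact = −241100.6 + 3436585.0 − 3193111.17 = 2373.3 ft.
Depth below ground = 3027 − 2373.3 = 654 ft.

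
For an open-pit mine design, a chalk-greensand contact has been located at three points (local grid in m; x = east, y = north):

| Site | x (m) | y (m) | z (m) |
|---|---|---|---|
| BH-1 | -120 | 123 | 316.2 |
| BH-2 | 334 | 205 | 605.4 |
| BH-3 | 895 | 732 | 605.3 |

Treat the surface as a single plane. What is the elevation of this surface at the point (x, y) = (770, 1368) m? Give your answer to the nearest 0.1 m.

-27.4 m

Let the plane be z = a·x + b·y + c.
BH-2−BH-1: 454a + 82b = 289.2;  BH-3−BH-1: 1015a + 609b = 289.1.
Solving gives a = 0.788677, b = −0.839749.
Then c = 316.2 − a·-120 − b·123 = 514.13.
At (770, 1368): z = 607.3 − 1148.8 + 514.13 = -27.4 m.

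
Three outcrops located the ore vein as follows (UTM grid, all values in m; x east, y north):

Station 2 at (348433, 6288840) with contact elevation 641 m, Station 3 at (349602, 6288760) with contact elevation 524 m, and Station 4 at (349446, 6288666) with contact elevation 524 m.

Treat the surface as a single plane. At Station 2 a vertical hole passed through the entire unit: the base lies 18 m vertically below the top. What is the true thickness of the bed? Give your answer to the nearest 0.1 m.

Let the plane be z = a·x + b·y + c.
Station 3−Station 2: 1169a − 80b = −117;  Station 4−Station 2: 1013a − 174b = −117.
Solving gives a = −0.08988, b = 0.14916.
|∇z| = √(a²+b²) = 0.17414, so dip δ = arctan(0.17414) = 9.88°.
True thickness = vertical thickness × cos δ = 18 × cos 9.88° = 17.7 m.

17.7 m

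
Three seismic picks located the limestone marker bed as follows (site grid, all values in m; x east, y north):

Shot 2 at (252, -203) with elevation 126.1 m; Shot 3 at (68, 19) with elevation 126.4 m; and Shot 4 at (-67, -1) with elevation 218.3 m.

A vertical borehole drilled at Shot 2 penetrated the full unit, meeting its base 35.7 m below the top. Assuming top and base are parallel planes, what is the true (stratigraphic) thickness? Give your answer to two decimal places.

Two edge vectors: Shot 2→Shot 3 = (-184, 222, 0.3), Shot 2→Shot 4 = (-319, 202, 92.2).
Normal n = (Shot 2→Shot 3) × (Shot 2→Shot 4) = (20407.8, 16869.1, 33650).
So ∂z/∂x = −n_x/n_z = −0.60647 and ∂z/∂y = −n_y/n_z = −0.50131.
|∇z| = √(a²+b²) = 0.78684, so dip δ = arctan(0.78684) = 38.20°.
True thickness = vertical thickness × cos δ = 35.7 × cos 38.20° = 28.06 m.

28.06 m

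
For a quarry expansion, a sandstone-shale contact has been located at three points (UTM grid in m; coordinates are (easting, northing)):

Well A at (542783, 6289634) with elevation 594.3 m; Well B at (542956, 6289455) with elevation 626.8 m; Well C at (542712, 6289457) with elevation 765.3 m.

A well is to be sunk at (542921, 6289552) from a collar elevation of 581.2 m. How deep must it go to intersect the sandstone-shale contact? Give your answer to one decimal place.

5.7 m

Let the plane be z = a·E + b·N + c.
Well B−Well A: 173a − 179b = 32.5;  Well C−Well A: −71a − 177b = 171.
Solving gives a = −0.573655666, b = −0.735991230.
Then c = 594.3 − a·542783 − b·6289634 = 4941080.31.
At (542921, 6289552): z_contact = −311449.71 − 4629055.11 + 4941080.31 = 575.49 m.
Depth below ground = 581.2 − 575.49 = 5.7 m.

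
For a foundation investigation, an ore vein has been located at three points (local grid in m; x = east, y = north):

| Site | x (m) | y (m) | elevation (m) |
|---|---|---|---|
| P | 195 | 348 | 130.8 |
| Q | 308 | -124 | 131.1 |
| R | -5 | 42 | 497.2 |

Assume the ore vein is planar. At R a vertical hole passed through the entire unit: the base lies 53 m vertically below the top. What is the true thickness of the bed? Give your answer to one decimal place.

Let the plane be z = a·x + b·y + c.
Q−P: 113a − 472b = 0.3;  R−P: −200a − 306b = 366.4.
Solving gives a = −1.34014, b = −0.32147.
|∇z| = √(a²+b²) = 1.37816, so dip δ = arctan(1.37816) = 54.04°.
True thickness = vertical thickness × cos δ = 53 × cos 54.04° = 31.1 m.

31.1 m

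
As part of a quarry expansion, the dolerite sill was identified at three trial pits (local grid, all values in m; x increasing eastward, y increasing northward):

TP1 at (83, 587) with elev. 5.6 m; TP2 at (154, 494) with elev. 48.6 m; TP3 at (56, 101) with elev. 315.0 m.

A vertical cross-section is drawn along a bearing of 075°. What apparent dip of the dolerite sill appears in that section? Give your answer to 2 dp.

20.16°

Two edge vectors: TP1→TP2 = (71, -93, 43), TP1→TP3 = (-27, -486, 309.4).
Normal n = (TP1→TP2) × (TP1→TP3) = (-7876.2, -23128.4, -37017).
So ∂z/∂x = −n_x/n_z = −0.21277 and ∂z/∂y = −n_y/n_z = −0.62480.
Unit vector along 075° is (sin 75°, cos 75°) = (0.9659, 0.2588).
Slope in that direction = a·(0.9659) + b·(0.2588) = −0.36723.
Apparent dip = arctan|0.36723| = 20.16° (true dip is 33.4°, so apparent ≤ true as expected).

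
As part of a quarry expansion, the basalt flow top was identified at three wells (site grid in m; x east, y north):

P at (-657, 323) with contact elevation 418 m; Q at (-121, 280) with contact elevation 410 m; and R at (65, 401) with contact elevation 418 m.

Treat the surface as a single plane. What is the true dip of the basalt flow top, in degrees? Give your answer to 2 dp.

4.56°

Two edge vectors: P→Q = (536, -43, -8), P→R = (722, 78, 0).
Normal n = (P→Q) × (P→R) = (624, -5776, 72854).
So ∂z/∂x = −n_x/n_z = −0.00857 and ∂z/∂y = −n_y/n_z = 0.07928.
Gradient magnitude |∇z| = √(a² + b²) = √(0.00007 + 0.00629) = 0.07974.
True dip = arctan(0.07974) = 4.56°, dipping toward S (azimuth ≈ 174°).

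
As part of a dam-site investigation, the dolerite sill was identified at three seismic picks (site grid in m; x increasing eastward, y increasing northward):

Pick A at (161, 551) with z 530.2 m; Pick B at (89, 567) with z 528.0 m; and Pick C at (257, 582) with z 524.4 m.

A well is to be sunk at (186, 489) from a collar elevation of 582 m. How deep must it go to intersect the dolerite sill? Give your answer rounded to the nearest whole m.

Let the plane be z = a·x + b·y + c.
Pick B−Pick A: −72a + 16b = −2.2;  Pick C−Pick A: 96a + 31b = −5.8.
Solving gives a = −0.00653, b = −0.16688.
Then c = 530.2 − a·161 − b·551 = 623.20.
At (186, 489): z_contact = −1.2 − 81.6 + 623.20 = 540.4 m.
Depth below ground = 582 − 540.4 = 42 m.

42 m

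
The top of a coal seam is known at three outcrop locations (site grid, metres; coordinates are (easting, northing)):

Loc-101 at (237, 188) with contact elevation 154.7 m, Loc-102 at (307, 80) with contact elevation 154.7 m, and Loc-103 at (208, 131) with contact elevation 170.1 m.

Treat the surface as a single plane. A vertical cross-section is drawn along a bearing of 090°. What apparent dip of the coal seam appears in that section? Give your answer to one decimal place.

13.1°

Let the plane be z = a·E + b·N + c.
Loc-102−Loc-101: 70a − 108b = 0;  Loc-103−Loc-101: −29a − 57b = 15.4.
Solving gives a = −0.23353, b = −0.15136.
Unit vector along 090° is (sin 90°, cos 90°) = (1.0000, 0.0000).
Slope in that direction = a·(1.0000) + b·(0.0000) = −0.23353.
Apparent dip = arctan|0.23353| = 13.1° (true dip is 15.6°, so apparent ≤ true as expected).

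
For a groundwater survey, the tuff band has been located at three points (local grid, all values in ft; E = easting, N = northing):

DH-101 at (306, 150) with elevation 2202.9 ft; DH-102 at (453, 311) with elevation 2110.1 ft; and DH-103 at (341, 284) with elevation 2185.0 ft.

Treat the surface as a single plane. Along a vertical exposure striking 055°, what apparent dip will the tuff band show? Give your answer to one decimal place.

28.0°

Let the plane be z = a·E + b·N + c.
DH-102−DH-101: 147a + 161b = −92.8;  DH-103−DH-101: 35a + 134b = −17.9.
Solving gives a = −0.67932, b = 0.04385.
Unit vector along 055° is (sin 55°, cos 55°) = (0.8192, 0.5736).
Slope in that direction = a·(0.8192) + b·(0.5736) = −0.53131.
Apparent dip = arctan|0.53131| = 28.0° (true dip is 34.2°, so apparent ≤ true as expected).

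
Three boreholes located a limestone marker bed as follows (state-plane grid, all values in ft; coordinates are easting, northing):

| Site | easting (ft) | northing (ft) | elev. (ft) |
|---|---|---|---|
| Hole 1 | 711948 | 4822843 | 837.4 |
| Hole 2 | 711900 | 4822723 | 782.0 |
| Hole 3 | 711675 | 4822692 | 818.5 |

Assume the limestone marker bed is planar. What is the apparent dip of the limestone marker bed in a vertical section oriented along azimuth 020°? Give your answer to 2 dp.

Let the plane be z = a·easting + b·northing + c.
Hole 2−Hole 1: −48a − 120b = −55.4;  Hole 3−Hole 1: −273a − 151b = −18.9.
Solving gives a = −0.23900, b = 0.55727.
Unit vector along 020° is (sin 20°, cos 20°) = (0.3420, 0.9397).
Slope in that direction = a·(0.3420) + b·(0.9397) = 0.44192.
Apparent dip = arctan|0.44192| = 23.84° (true dip is 31.2°, so apparent ≤ true as expected).

23.84°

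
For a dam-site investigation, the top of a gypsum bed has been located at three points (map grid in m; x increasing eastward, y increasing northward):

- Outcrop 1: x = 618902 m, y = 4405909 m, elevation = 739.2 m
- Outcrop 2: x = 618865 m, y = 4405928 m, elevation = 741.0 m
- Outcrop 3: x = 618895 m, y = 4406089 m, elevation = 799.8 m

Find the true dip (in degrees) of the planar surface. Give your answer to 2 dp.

Let the plane be z = a·x + b·y + c.
Outcrop 2−Outcrop 1: −37a + 19b = 1.8;  Outcrop 3−Outcrop 1: −7a + 180b = 60.6.
Solving gives a = 0.12677, b = 0.34160.
Gradient magnitude |∇z| = √(a² + b²) = √(0.01607 + 0.11669) = 0.36436.
True dip = arctan(0.36436) = 20.02°, dipping toward SSW (azimuth ≈ 200°).

20.02°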